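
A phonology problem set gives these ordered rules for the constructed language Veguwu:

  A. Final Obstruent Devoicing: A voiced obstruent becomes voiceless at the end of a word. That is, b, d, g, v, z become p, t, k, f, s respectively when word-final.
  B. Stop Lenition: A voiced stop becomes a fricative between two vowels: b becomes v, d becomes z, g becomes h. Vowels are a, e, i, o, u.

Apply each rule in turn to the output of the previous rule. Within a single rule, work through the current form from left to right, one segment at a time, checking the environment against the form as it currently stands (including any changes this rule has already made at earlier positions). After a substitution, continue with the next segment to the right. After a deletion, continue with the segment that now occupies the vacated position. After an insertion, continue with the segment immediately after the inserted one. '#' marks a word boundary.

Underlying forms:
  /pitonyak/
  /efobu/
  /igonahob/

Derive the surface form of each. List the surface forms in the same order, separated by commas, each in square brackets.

/pitonyak/:
  A Final Obstruent Devoicing: no change — [pitonyak]
  B Stop Lenition: no change — [pitonyak]
/efobu/:
  A Final Obstruent Devoicing: no change — [efobu]
  B Stop Lenition: [efobu] → [efovu]
/igonahob/:
  A Final Obstruent Devoicing: [igonahob] → [igonahop]
  B Stop Lenition: [igonahop] → [ihonahop]

[pitonyak], [efovu], [ihonahop]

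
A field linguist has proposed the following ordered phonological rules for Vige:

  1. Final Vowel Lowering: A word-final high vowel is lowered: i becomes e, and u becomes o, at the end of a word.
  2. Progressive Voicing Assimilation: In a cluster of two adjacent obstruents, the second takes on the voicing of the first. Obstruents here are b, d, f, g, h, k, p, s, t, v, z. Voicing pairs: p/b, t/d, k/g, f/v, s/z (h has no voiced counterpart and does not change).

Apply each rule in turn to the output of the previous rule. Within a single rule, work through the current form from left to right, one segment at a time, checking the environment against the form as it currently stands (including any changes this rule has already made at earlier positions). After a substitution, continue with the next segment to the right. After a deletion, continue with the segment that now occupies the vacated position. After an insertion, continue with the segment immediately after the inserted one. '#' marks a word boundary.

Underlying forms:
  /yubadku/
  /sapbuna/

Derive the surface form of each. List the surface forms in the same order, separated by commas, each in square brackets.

/yubadku/:
  1 Final Vowel Lowering: [yubadku] → [yubadko]
  2 Progressive Voicing Assimilation: [yubadko] → [yubadgo]
/sapbuna/:
  1 Final Vowel Lowering: no change — [sapbuna]
  2 Progressive Voicing Assimilation: [sapbuna] → [sappuna]

[yubadgo], [sappuna]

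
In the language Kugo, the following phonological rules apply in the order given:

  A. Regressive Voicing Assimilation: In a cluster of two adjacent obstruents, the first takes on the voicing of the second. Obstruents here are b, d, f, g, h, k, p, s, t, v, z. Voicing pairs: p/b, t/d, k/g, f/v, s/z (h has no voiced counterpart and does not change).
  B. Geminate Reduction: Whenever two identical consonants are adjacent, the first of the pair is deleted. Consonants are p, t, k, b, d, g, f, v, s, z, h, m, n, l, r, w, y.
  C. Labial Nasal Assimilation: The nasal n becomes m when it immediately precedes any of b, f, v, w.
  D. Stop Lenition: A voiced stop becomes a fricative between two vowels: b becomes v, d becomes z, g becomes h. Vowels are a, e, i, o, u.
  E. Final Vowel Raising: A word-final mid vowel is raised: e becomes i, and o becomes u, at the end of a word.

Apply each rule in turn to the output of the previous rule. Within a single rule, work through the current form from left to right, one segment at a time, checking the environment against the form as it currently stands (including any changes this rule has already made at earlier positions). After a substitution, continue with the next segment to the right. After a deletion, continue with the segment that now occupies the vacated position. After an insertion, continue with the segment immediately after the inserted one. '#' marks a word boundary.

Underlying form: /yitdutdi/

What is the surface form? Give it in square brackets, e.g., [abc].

A Regressive Voicing Assimilation: [yitdutdi] → [yidduddi]
B Geminate Reduction: [yidduddi] → [yidudi]
C Labial Nasal Assimilation: no change — [yidudi]
D Stop Lenition: [yidudi] → [yizuzi]
E Final Vowel Raising: no change — [yizuzi]

[yizuzi]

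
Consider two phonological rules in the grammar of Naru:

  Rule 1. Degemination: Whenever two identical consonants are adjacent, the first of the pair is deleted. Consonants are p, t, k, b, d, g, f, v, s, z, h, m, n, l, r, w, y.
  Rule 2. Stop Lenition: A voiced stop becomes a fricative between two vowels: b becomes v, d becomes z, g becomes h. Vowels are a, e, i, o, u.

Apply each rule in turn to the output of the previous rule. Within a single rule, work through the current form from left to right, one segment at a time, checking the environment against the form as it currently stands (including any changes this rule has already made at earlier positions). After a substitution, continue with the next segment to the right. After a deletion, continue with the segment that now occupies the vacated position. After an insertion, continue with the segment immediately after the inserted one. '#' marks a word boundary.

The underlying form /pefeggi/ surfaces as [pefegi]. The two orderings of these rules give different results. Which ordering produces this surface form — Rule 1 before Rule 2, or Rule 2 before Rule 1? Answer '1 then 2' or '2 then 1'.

2 then 1

Order 1 then 2:
  1 Degemination: [pefeggi] → [pefegi]
  2 Stop Lenition: [pefegi] → [pefehi]
  result: [pefehi]
Order 2 then 1:
  2 Stop Lenition: no change — [pefeggi]
  1 Degemination: [pefeggi] → [pefegi]
  result: [pefegi]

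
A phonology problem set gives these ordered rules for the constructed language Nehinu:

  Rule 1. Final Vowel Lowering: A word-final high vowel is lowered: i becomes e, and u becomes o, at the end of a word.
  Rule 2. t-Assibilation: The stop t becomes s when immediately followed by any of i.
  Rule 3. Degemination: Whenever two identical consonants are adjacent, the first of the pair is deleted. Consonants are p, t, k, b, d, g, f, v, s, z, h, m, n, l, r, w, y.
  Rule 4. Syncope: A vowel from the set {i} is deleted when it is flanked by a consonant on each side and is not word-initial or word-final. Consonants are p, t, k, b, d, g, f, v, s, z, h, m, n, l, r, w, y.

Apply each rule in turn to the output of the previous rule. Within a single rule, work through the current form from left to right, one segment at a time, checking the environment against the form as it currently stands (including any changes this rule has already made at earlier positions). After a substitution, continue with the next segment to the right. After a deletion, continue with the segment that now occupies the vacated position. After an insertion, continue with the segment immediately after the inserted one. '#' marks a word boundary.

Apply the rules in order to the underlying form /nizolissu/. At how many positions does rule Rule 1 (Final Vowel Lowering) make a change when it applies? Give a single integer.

1

Rule 1 Final Vowel Lowering: [nizolissu] → [nizolisso]
Rule 2 t-Assibilation: no change — [nizolisso]
Rule 3 Degemination: [nizolisso] → [nizoliso]
Rule 4 Syncope: [nizoliso] → [nzolso]
Rule Rule 1 changed 1 position(s).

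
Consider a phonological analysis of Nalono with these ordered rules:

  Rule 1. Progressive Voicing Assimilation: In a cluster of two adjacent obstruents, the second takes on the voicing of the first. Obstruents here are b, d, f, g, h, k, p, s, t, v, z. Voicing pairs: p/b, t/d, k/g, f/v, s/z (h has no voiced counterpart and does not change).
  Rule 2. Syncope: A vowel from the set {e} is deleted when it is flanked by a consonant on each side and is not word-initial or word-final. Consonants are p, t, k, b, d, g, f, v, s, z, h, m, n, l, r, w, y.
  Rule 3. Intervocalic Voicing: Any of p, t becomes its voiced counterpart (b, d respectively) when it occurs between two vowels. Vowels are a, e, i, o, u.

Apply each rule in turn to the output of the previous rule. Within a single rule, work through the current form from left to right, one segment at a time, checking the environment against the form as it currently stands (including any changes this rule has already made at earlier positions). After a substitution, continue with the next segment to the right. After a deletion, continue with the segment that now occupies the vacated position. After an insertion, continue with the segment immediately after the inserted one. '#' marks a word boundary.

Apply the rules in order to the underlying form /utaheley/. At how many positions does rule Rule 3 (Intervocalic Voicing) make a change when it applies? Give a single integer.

Rule 1 Progressive Voicing Assimilation: no change — [utaheley]
Rule 2 Syncope: [utaheley] → [utahly]
Rule 3 Intervocalic Voicing: [utahly] → [udahly]
Rule Rule 3 changed 1 position(s).

1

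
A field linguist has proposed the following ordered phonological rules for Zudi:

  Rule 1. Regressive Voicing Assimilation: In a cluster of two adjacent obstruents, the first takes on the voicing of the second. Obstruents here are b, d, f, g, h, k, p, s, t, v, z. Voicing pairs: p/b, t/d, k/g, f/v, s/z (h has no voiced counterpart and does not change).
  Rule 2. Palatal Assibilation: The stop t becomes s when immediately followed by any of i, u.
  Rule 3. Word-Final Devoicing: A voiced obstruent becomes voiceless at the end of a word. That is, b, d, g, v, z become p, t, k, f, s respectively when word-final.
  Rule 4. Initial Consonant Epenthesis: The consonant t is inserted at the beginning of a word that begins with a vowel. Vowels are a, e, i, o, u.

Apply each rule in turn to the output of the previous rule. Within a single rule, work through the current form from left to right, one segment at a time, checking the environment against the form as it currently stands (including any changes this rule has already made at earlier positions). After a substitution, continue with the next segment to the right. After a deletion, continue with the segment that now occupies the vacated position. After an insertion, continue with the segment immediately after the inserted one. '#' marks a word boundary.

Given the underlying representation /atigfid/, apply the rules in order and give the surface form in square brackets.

Rule 1 Regressive Voicing Assimilation: [atigfid] → [atikfid]
Rule 2 Palatal Assibilation: [atikfid] → [asikfid]
Rule 3 Word-Final Devoicing: [asikfid] → [asikfit]
Rule 4 Initial Consonant Epenthesis: [asikfit] → [tasikfit]

[tasikfit]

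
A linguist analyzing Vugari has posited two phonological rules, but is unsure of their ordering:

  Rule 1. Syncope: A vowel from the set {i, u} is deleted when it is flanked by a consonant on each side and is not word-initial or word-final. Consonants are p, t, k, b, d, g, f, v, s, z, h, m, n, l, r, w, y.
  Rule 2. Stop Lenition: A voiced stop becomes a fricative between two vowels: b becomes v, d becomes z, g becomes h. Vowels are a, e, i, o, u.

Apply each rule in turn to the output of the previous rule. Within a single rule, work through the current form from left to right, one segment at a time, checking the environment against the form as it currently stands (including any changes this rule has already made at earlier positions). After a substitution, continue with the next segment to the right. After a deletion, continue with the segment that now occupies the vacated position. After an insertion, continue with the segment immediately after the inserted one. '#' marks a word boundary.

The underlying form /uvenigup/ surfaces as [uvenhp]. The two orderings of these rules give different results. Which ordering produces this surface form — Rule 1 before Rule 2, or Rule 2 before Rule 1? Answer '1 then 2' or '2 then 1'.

2 then 1

Order 1 then 2:
  1 Syncope: [uvenigup] → [uvengp]
  2 Stop Lenition: no change — [uvengp]
  result: [uvengp]
Order 2 then 1:
  2 Stop Lenition: [uvenigup] → [uvenihup]
  1 Syncope: [uvenihup] → [uvenhp]
  result: [uvenhp]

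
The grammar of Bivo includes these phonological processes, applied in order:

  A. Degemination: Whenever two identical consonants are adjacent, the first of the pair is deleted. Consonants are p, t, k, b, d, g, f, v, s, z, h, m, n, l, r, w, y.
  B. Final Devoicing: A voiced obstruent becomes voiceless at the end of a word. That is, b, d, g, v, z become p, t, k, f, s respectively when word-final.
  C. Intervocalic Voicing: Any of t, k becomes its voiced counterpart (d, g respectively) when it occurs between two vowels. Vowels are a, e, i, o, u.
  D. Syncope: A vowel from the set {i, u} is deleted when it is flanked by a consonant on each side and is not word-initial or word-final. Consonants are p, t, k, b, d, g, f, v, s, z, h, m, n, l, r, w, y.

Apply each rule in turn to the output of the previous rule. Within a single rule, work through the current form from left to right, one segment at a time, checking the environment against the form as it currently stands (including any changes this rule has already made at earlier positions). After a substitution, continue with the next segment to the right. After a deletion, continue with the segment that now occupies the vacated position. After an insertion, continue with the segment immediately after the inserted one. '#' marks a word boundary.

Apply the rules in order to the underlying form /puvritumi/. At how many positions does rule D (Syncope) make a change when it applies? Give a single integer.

3

A Degemination: no change — [puvritumi]
B Final Devoicing: no change — [puvritumi]
C Intervocalic Voicing: [puvritumi] → [puvridumi]
D Syncope: [puvridumi] → [pvrdmi]
Rule D changed 3 position(s).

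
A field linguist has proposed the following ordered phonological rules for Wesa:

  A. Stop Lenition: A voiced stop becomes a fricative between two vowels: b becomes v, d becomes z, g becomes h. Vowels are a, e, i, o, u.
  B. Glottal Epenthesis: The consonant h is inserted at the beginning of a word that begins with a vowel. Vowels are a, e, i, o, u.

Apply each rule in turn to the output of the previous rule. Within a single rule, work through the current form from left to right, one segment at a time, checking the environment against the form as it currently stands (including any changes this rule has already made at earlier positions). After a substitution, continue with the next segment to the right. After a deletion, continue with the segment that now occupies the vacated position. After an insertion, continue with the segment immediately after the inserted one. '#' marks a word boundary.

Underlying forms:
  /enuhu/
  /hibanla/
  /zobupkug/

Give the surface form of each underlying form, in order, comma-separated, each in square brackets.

[henuhu], [hivanla], [zovupkug]

/enuhu/:
  A Stop Lenition: no change — [enuhu]
  B Glottal Epenthesis: [enuhu] → [henuhu]
/hibanla/:
  A Stop Lenition: [hibanla] → [hivanla]
  B Glottal Epenthesis: no change — [hivanla]
/zobupkug/:
  A Stop Lenition: [zobupkug] → [zovupkug]
  B Glottal Epenthesis: no change — [zovupkug]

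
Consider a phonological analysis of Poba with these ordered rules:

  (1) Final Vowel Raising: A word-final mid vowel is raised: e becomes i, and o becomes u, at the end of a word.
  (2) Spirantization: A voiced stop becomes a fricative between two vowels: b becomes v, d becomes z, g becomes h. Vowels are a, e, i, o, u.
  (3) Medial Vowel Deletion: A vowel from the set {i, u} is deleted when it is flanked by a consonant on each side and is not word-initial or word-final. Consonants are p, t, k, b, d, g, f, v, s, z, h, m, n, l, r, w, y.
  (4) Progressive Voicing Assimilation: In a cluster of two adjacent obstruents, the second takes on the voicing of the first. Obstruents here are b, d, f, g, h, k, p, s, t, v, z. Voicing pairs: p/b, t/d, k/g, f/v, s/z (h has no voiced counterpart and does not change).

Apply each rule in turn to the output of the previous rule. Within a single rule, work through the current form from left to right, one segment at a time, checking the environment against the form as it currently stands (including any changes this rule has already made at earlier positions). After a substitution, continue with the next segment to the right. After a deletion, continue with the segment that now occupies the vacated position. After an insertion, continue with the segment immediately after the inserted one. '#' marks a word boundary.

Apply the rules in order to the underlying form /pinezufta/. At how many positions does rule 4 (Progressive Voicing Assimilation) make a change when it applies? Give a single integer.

(1) Final Vowel Raising: no change — [pinezufta]
(2) Spirantization: no change — [pinezufta]
(3) Medial Vowel Deletion: [pinezufta] → [pnezfta]
(4) Progressive Voicing Assimilation: [pnezfta] → [pnezvda]
Rule 4 changed 2 position(s).

2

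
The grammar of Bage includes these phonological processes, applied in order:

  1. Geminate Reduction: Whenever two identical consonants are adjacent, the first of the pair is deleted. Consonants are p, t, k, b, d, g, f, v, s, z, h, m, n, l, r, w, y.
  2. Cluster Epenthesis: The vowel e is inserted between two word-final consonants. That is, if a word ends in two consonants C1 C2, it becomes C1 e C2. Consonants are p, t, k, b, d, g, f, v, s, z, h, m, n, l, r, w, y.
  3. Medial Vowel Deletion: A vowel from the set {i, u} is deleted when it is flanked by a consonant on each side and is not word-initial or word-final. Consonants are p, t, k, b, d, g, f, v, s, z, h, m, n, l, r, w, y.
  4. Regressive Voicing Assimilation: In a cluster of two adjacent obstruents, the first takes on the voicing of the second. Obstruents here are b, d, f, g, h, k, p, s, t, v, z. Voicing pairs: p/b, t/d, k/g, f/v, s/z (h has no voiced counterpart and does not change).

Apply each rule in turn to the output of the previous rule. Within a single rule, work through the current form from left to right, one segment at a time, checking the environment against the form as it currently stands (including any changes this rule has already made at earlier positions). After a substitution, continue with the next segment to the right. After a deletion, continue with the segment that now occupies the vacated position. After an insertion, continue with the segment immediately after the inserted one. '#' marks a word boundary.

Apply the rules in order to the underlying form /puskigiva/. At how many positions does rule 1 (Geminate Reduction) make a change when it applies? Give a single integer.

1 Geminate Reduction: no change — [puskigiva]
2 Cluster Epenthesis: no change — [puskigiva]
3 Medial Vowel Deletion: [puskigiva] → [pskgva]
4 Regressive Voicing Assimilation: [pskgva] → [psggva]
Rule 1 changed 0 position(s).

0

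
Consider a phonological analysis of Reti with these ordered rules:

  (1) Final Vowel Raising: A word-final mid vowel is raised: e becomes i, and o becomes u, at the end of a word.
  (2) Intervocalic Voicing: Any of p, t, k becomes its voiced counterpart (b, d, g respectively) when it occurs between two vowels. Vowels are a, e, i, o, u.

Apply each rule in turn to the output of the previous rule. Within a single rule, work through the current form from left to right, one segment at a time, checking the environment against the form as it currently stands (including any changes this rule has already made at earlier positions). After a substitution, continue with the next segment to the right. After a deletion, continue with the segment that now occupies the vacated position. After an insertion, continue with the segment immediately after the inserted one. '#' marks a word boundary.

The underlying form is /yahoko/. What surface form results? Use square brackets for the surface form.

(1) Final Vowel Raising: [yahoko] → [yahoku]
(2) Intervocalic Voicing: [yahoku] → [yahogu]

[yahogu]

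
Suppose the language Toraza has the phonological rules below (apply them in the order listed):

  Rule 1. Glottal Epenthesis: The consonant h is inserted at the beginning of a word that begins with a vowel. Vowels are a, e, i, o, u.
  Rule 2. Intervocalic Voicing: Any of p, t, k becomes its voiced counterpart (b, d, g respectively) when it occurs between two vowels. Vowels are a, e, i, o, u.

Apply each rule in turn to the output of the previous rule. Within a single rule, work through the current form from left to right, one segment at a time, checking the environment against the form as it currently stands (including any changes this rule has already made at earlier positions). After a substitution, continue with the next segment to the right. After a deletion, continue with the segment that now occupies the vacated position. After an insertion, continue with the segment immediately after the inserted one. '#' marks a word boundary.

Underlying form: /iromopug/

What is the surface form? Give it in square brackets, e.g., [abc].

Rule 1 Glottal Epenthesis: [iromopug] → [hiromopug]
Rule 2 Intervocalic Voicing: [hiromopug] → [hiromobug]

[hiromobug]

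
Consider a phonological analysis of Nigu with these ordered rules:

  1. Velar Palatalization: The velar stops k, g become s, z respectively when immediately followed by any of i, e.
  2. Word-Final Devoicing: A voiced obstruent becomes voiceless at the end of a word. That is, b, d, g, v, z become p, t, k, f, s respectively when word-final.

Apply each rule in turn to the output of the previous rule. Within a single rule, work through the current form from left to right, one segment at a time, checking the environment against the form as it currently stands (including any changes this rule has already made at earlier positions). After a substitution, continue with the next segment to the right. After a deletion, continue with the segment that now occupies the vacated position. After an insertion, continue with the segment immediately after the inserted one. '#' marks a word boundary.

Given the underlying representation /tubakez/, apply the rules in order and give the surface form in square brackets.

1 Velar Palatalization: [tubakez] → [tubasez]
2 Word-Final Devoicing: [tubasez] → [tubases]

[tubases]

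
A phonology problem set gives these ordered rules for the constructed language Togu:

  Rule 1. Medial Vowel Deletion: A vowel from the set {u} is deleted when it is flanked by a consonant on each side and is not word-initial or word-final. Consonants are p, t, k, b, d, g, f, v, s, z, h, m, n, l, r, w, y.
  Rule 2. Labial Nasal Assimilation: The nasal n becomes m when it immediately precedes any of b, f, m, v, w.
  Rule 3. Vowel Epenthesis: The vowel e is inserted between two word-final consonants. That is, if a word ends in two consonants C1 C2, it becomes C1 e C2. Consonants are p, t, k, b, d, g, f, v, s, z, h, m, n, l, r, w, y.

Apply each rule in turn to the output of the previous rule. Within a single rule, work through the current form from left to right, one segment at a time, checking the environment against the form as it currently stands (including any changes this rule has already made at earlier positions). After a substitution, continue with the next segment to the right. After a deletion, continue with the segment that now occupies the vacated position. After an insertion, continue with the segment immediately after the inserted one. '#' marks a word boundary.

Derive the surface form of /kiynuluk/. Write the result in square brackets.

[kiynlek]

Rule 1 Medial Vowel Deletion: [kiynuluk] → [kiynlk]
Rule 2 Labial Nasal Assimilation: no change — [kiynlk]
Rule 3 Vowel Epenthesis: [kiynlk] → [kiynlek]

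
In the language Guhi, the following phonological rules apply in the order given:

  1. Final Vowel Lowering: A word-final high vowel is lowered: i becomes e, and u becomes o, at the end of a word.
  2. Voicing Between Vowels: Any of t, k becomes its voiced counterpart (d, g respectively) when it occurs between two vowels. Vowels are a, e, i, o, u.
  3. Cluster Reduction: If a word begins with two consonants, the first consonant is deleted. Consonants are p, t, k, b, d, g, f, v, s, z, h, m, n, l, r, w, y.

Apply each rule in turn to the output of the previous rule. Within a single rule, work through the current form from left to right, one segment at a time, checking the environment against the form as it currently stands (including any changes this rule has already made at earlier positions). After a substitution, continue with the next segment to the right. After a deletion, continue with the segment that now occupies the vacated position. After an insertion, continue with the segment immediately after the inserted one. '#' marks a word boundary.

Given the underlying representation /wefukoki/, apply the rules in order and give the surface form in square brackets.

[wefugoge]

1 Final Vowel Lowering: [wefukoki] → [wefukoke]
2 Voicing Between Vowels: [wefukoke] → [wefugoge]
3 Cluster Reduction: no change — [wefugoge]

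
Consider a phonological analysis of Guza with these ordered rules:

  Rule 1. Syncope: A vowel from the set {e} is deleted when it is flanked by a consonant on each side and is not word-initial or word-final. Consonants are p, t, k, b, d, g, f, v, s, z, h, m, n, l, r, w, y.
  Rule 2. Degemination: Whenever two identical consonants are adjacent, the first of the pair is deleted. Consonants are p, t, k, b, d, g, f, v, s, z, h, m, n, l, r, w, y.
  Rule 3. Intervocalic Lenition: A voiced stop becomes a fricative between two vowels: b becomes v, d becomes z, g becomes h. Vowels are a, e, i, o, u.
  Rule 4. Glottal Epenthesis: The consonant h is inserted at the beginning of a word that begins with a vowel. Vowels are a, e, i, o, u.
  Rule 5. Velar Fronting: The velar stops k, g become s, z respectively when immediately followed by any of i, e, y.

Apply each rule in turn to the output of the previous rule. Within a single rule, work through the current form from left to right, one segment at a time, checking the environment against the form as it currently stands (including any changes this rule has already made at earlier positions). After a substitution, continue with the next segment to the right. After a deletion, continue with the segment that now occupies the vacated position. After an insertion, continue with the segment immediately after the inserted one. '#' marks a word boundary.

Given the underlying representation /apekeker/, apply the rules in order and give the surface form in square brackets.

Rule 1 Syncope: [apekeker] → [apkkr]
Rule 2 Degemination: [apkkr] → [apkr]
Rule 3 Intervocalic Lenition: no change — [apkr]
Rule 4 Glottal Epenthesis: [apkr] → [hapkr]
Rule 5 Velar Fronting: no change — [hapkr]

[hapkr]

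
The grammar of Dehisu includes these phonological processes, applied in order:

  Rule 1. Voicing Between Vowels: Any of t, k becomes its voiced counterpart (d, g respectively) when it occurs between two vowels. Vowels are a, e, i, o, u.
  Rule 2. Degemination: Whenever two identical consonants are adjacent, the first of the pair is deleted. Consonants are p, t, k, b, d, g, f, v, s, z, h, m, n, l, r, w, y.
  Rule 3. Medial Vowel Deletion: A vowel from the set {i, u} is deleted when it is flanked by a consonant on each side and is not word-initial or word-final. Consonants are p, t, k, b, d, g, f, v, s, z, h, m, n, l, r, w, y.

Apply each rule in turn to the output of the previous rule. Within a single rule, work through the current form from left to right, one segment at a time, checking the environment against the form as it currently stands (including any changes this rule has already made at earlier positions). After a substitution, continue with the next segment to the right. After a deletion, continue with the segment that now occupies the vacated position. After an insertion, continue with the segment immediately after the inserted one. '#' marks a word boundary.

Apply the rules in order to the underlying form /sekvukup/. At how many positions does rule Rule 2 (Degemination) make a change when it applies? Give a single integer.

Rule 1 Voicing Between Vowels: [sekvukup] → [sekvugup]
Rule 2 Degemination: no change — [sekvugup]
Rule 3 Medial Vowel Deletion: [sekvugup] → [sekvgp]
Rule Rule 2 changed 0 position(s).

0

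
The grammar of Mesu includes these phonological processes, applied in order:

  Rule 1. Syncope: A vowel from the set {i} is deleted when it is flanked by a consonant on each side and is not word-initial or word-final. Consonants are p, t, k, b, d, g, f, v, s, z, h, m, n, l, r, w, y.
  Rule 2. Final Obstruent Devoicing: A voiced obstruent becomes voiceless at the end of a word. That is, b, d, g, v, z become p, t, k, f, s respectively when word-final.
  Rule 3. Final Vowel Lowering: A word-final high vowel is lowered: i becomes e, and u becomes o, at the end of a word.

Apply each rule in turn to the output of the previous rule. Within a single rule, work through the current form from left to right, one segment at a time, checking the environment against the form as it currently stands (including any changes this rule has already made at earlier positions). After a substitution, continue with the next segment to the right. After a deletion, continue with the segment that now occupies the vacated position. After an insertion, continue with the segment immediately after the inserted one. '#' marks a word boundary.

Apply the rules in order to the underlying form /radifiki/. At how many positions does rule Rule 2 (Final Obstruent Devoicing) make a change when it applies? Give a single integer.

0

Rule 1 Syncope: [radifiki] → [radfki]
Rule 2 Final Obstruent Devoicing: no change — [radfki]
Rule 3 Final Vowel Lowering: [radfki] → [radfke]
Rule Rule 2 changed 0 position(s).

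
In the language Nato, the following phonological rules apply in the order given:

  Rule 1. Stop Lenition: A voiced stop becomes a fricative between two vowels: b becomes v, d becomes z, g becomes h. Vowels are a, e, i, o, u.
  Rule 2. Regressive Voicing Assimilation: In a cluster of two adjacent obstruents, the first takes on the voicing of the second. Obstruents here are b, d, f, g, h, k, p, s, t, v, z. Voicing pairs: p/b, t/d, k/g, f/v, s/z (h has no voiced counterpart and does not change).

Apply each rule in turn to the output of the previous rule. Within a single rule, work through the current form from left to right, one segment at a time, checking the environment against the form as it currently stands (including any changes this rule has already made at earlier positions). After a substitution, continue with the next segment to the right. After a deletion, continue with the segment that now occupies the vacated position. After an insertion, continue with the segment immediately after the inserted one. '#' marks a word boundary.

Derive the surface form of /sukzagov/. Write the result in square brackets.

Rule 1 Stop Lenition: [sukzagov] → [sukzahov]
Rule 2 Regressive Voicing Assimilation: [sukzahov] → [sugzahov]

[sugzahov]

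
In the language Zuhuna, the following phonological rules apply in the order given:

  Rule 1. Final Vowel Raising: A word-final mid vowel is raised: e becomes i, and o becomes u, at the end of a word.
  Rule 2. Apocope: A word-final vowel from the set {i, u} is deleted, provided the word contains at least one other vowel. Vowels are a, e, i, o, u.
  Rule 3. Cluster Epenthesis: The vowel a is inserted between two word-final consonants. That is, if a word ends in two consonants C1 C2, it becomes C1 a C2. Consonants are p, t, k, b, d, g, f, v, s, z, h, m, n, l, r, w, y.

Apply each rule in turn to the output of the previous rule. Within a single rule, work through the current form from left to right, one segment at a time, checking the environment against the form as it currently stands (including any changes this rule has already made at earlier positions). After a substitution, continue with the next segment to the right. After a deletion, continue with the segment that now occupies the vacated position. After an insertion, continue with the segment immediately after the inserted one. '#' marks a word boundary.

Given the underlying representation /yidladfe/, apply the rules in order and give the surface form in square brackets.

[yidladaf]

Rule 1 Final Vowel Raising: [yidladfe] → [yidladfi]
Rule 2 Apocope: [yidladfi] → [yidladf]
Rule 3 Cluster Epenthesis: [yidladf] → [yidladaf]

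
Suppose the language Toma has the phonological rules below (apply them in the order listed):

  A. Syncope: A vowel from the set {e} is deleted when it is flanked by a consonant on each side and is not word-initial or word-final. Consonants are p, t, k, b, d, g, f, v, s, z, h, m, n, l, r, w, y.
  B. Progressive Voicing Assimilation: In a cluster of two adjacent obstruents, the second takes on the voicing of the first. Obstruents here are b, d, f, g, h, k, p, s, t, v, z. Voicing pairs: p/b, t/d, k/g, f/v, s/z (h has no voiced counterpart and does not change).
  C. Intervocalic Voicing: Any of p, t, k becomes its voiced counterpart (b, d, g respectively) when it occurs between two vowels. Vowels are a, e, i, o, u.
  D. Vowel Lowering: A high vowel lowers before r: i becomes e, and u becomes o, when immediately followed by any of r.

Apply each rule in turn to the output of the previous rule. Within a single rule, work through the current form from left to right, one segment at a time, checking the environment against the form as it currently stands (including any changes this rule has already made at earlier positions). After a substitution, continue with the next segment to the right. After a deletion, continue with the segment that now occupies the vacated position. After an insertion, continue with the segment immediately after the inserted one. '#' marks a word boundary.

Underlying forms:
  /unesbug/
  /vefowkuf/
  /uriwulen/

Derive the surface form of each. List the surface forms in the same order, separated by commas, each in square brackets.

/unesbug/:
  A Syncope: [unesbug] → [unsbug]
  B Progressive Voicing Assimilation: [unsbug] → [unspug]
  C Intervocalic Voicing: no change — [unspug]
  D Vowel Lowering: no change — [unspug]
/vefowkuf/:
  A Syncope: [vefowkuf] → [vfowkuf]
  B Progressive Voicing Assimilation: [vfowkuf] → [vvowkuf]
  C Intervocalic Voicing: no change — [vvowkuf]
  D Vowel Lowering: no change — [vvowkuf]
/uriwulen/:
  A Syncope: [uriwulen] → [uriwuln]
  B Progressive Voicing Assimilation: no change — [uriwuln]
  C Intervocalic Voicing: no change — [uriwuln]
  D Vowel Lowering: [uriwuln] → [oriwuln]

[unspug], [vvowkuf], [oriwuln]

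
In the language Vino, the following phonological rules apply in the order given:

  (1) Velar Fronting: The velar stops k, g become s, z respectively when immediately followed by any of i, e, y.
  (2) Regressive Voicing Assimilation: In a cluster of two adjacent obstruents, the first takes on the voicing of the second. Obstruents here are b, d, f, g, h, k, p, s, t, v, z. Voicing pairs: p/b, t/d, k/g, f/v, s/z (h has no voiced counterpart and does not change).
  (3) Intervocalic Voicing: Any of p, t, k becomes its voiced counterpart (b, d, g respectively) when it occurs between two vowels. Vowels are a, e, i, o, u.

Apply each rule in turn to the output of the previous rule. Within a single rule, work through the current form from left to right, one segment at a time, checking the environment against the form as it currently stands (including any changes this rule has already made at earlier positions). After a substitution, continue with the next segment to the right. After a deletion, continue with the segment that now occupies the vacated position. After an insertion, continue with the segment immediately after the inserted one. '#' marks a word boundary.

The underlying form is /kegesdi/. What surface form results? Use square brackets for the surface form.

(1) Velar Fronting: [kegesdi] → [sezesdi]
(2) Regressive Voicing Assimilation: [sezesdi] → [sezezdi]
(3) Intervocalic Voicing: no change — [sezezdi]

[sezezdi]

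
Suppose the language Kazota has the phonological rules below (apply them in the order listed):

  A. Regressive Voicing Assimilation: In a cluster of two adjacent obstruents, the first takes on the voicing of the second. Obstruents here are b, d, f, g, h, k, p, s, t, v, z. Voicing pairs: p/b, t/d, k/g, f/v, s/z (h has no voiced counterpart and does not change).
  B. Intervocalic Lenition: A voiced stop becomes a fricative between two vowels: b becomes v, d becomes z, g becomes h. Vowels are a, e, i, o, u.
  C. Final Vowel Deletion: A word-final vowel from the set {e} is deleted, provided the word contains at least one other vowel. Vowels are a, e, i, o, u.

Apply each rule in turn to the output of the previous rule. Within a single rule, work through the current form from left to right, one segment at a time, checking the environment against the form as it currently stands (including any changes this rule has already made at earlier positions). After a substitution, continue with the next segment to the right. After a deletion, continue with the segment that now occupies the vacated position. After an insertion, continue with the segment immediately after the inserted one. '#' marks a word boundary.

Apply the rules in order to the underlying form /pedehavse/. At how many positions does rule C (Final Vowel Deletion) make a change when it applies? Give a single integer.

1

A Regressive Voicing Assimilation: [pedehavse] → [pedehafse]
B Intervocalic Lenition: [pedehafse] → [pezehafse]
C Final Vowel Deletion: [pezehafse] → [pezehafs]
Rule C changed 1 position(s).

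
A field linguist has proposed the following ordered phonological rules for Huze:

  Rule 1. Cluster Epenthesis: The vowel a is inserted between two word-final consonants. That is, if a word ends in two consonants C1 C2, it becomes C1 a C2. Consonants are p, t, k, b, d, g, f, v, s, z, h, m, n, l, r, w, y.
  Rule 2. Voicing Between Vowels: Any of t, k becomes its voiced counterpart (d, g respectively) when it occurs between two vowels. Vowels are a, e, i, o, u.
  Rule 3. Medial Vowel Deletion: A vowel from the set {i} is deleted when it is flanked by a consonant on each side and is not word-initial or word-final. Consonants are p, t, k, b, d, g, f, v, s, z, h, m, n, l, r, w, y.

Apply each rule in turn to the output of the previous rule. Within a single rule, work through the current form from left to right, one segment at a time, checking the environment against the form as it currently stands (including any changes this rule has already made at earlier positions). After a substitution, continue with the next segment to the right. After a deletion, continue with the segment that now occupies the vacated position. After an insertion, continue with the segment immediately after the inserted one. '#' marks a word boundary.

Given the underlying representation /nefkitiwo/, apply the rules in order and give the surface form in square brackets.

Rule 1 Cluster Epenthesis: no change — [nefkitiwo]
Rule 2 Voicing Between Vowels: [nefkitiwo] → [nefkidiwo]
Rule 3 Medial Vowel Deletion: [nefkidiwo] → [nefkdwo]

[nefkdwo]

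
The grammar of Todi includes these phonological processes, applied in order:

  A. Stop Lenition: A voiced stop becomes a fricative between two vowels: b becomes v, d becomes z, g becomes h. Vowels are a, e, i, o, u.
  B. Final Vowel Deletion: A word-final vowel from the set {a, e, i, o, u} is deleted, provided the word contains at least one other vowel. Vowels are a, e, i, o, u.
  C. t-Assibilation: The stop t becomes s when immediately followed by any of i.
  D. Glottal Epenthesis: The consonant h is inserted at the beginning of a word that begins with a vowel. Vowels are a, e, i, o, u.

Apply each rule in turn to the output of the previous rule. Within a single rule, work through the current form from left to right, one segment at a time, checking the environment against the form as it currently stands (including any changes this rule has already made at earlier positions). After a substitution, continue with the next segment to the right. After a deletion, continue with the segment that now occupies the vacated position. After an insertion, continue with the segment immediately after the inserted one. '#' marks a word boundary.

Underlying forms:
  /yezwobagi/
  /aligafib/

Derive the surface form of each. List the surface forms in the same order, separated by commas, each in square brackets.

[yezwovah], [halihafib]

/yezwobagi/:
  A Stop Lenition: [yezwobagi] → [yezwovahi]
  B Final Vowel Deletion: [yezwovahi] → [yezwovah]
  C t-Assibilation: no change — [yezwovah]
  D Glottal Epenthesis: no change — [yezwovah]
/aligafib/:
  A Stop Lenition: [aligafib] → [alihafib]
  B Final Vowel Deletion: no change — [alihafib]
  C t-Assibilation: no change — [alihafib]
  D Glottal Epenthesis: [alihafib] → [halihafib]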